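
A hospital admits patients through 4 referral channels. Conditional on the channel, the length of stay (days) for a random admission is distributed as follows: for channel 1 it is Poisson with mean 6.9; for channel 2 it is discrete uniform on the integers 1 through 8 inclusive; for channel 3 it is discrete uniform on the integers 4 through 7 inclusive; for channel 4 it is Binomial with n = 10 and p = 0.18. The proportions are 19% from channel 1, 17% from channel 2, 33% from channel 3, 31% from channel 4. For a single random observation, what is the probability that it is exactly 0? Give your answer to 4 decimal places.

Conditional on each channel, P(X = 0): 1: 0.00100779; 2: 0; 3: 0; 4: 0.137448.
By total probability, P(X = 0) = 0.19·0.00100779 + 0.17·0 + 0.33·0 + 0.31·0.137448 = 0.0428004.

0.0428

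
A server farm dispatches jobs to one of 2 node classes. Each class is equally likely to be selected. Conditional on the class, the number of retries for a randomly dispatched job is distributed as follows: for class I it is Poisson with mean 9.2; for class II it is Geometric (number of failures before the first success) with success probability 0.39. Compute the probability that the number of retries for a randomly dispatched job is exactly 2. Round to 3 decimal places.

0.075

Conditional on each class, P(X = 2): I: 0.00427599; II: 0.145119.
By total probability, P(X = 2) = 0.5·0.00427599 + 0.5·0.145119 = 0.0746975.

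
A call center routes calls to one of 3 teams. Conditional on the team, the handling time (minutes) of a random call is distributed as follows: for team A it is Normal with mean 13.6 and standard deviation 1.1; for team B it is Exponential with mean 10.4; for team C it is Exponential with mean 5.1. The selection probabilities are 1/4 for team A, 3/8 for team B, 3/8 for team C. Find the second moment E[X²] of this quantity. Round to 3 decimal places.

For each component E[X²] = Var + (mean)², giving A: 186.17; B: 216.32; C: 52.02.
Overall E[X²] = 0.25·186.17 + 0.375·216.32 + 0.375·52.02 = 147.17.

147.170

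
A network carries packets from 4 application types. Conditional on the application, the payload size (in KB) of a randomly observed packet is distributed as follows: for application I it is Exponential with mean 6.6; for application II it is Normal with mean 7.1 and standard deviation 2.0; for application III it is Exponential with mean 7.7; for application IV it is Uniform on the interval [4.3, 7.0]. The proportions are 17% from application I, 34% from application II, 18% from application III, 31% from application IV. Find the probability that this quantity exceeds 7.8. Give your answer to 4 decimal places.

Conditional on each application, P(X > 7.8): I: 0.306721; II: 0.363169; III: 0.363133; IV: 0.
By total probability, P(X > 7.8) = 0.17·0.306721 + 0.34·0.363169 + 0.18·0.363133 + 0.31·0 = 0.240984.

0.2410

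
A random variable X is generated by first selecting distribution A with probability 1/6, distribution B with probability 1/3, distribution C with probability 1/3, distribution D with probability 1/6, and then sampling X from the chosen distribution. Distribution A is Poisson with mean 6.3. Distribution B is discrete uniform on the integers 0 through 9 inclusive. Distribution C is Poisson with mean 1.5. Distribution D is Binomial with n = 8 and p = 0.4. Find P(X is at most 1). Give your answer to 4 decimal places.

0.2726

Conditional on each component, P(X ≤ 1): A: 0.013405; B: 0.2; C: 0.557825; D: 0.106376.
By total probability, P(X ≤ 1) = 0.166667·0.013405 + 0.333333·0.2 + 0.333333·0.557825 + 0.166667·0.106376 = 0.272572.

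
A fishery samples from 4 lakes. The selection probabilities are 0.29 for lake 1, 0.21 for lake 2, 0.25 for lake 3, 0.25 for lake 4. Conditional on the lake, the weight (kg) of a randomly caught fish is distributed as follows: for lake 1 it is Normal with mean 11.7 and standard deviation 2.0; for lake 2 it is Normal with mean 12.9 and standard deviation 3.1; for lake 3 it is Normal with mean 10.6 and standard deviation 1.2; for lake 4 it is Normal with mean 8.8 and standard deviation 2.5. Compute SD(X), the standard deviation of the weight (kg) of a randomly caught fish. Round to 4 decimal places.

2.6923

Per component, 1: μ=11.7, E[X²]=140.89; 2: μ=12.9, E[X²]=176.02; 3: μ=10.6, E[X²]=113.8; 4: μ=8.8, E[X²]=83.69.
E[X] = 0.29·11.7 + 0.21·12.9 + 0.25·10.6 + 0.25·8.8 = 10.952.
E[X²] = 0.29·140.89 + 0.21·176.02 + 0.25·113.8 + 0.25·83.69 = 127.195.
Var(X) = E[X²] − (E[X])² = 127.195 − 119.946 = 7.2485.
SD(X) = √7.2485 = 2.6923.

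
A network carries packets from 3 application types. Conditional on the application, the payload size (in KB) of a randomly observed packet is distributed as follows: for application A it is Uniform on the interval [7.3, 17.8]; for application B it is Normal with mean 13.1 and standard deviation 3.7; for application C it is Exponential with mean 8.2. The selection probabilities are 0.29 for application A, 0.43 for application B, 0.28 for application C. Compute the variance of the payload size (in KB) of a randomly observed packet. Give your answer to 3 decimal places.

31.843

Per component, A: μ=12.55, E[X²]=166.69; B: μ=13.1, E[X²]=185.3; C: μ=8.2, E[X²]=134.48.
E[X] = 0.29·12.55 + 0.43·13.1 + 0.28·8.2 = 11.5685.
E[X²] = 0.29·166.69 + 0.43·185.3 + 0.28·134.48 = 165.673.
Var(X) = E[X²] − (E[X])² = 165.673 − 133.83 = 31.8433.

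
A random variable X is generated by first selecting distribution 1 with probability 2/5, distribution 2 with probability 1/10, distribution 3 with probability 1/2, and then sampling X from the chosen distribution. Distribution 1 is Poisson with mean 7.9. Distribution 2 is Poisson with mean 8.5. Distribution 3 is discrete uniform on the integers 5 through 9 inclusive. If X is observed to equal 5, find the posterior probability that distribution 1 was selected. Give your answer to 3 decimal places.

Likelihoods P(X=5 | ·): 1: 0.0950666; 2: 0.0752333; 3: 0.2.
Posterior ∝ prior × likelihood. Numerator for 1: 0.4·0.0950666 = 0.0380266.
Normalizing constant: 0.4·0.0950666 + 0.1·0.0752333 + 0.5·0.2 = 0.14555.
P(1 | observation) = 0.0380266 / 0.14555 = 0.261262.

0.261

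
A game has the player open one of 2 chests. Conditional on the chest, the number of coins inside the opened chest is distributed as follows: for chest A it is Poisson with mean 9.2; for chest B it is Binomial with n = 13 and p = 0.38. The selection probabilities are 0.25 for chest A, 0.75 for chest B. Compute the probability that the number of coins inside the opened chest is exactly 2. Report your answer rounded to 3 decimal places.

0.045

Conditional on each chest, P(X = 2): A: 0.00427599; B: 0.0586098.
By total probability, P(X = 2) = 0.25·0.00427599 + 0.75·0.0586098 = 0.0450264.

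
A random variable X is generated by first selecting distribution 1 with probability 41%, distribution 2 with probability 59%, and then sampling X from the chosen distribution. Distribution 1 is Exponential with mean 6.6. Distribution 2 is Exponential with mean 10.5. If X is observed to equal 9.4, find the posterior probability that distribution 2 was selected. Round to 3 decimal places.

0.606

Likelihoods f(9.4 | ·): 1: 0.0364683; 2: 0.0389057.
Posterior ∝ prior × likelihood. Numerator for 2: 0.59·0.0389057 = 0.0229544.
Normalizing constant: 0.41·0.0364683 + 0.59·0.0389057 = 0.0379064.
P(2 | observation) = 0.0229544 / 0.0379064 = 0.605555.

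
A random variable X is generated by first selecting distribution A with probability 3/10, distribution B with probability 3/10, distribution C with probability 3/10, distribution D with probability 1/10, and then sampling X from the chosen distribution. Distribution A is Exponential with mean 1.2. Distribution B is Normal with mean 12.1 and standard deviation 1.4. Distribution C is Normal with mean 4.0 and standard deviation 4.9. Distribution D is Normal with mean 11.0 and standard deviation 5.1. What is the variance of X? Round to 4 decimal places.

Per component, A: μ=1.2, E[X²]=2.88; B: μ=12.1, E[X²]=148.37; C: μ=4, E[X²]=40.01; D: μ=11, E[X²]=147.01.
E[X] = 0.3·1.2 + 0.3·12.1 + 0.3·4 + 0.1·11 = 6.29.
E[X²] = 0.3·2.88 + 0.3·148.37 + 0.3·40.01 + 0.1·147.01 = 72.079.
Var(X) = E[X²] − (E[X])² = 72.079 − 39.5641 = 32.5149.

32.5149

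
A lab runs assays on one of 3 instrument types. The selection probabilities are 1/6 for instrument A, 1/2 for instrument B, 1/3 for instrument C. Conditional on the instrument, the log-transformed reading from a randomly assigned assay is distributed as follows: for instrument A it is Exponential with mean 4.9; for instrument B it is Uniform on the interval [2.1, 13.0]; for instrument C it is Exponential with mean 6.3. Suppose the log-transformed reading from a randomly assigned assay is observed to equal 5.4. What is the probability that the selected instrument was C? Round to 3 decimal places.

0.282

Likelihoods f(5.4 | ·): A: 0.0677944; B: 0.0917431; C: 0.0673608.
Posterior ∝ prior × likelihood. Numerator for C: 0.333333·0.0673608 = 0.0224536.
Normalizing constant: 0.166667·0.0677944 + 0.5·0.0917431 + 0.333333·0.0673608 = 0.0796242.
P(C | observation) = 0.0224536 / 0.0796242 = 0.281994.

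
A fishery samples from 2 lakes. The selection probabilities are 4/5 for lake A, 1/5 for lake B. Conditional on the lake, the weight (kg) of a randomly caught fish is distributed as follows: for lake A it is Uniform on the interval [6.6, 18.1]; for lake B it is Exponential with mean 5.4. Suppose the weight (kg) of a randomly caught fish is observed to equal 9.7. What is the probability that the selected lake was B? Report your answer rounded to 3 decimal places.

0.081

Likelihoods f(9.7 | ·): A: 0.0869565; B: 0.0307245.
Posterior ∝ prior × likelihood. Numerator for B: 0.2·0.0307245 = 0.0061449.
Normalizing constant: 0.8·0.0869565 + 0.2·0.0307245 = 0.0757101.
P(B | observation) = 0.0061449 / 0.0757101 = 0.0811635.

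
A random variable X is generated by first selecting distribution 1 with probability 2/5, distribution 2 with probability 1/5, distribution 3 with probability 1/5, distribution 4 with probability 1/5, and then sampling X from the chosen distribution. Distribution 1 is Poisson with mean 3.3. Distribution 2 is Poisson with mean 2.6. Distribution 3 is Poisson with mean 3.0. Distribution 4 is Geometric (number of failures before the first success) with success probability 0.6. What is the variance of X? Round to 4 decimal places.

3.6371

Per component, 1: μ=3.3, E[X²]=14.19; 2: μ=2.6, E[X²]=9.36; 3: μ=3, E[X²]=12; 4: μ=0.666667, E[X²]=1.55556.
E[X] = 0.4·3.3 + 0.2·2.6 + 0.2·3 + 0.2·0.666667 = 2.57333.
E[X²] = 0.4·14.19 + 0.2·9.36 + 0.2·12 + 0.2·1.55556 = 10.2591.
Var(X) = E[X²] − (E[X])² = 10.2591 − 6.62204 = 3.63707.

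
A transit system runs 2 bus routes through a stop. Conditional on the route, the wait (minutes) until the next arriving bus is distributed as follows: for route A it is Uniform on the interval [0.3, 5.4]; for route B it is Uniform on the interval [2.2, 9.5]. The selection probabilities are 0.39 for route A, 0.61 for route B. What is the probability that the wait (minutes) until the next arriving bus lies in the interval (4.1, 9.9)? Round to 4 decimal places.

0.5506

Conditional on each route, P(4.1 < X < 9.9): A: 0.254902; B: 0.739726.
By total probability, P(4.1 < X < 9.9) = 0.39·0.254902 + 0.61·0.739726 = 0.550645.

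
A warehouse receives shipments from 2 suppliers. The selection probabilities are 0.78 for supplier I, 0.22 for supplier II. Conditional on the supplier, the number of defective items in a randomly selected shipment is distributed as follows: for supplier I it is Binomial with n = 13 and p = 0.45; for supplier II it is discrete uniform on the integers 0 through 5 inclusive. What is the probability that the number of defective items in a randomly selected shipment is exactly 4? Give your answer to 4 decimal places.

Conditional on each supplier, P(X = 4): I: 0.135027; II: 0.166667.
By total probability, P(X = 4) = 0.78·0.135027 + 0.22·0.166667 = 0.141988.

0.1420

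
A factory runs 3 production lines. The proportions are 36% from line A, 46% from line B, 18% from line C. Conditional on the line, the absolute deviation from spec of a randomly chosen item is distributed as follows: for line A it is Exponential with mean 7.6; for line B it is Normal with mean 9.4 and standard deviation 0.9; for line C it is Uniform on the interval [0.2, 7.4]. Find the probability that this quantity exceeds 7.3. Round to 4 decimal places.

Conditional on each line, P(X > 7.3): A: 0.382691; B: 0.990185; C: 0.0138889.
By total probability, P(X > 7.3) = 0.36·0.382691 + 0.46·0.990185 + 0.18·0.0138889 = 0.595754.

0.5958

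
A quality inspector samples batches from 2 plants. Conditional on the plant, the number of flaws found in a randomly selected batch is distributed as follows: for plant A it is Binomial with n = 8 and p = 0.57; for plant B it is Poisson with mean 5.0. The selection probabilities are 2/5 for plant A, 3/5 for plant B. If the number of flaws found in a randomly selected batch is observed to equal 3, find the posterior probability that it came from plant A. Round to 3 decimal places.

Likelihoods P(X=3 | ·): A: 0.15246; B: 0.140374.
Posterior ∝ prior × likelihood. Numerator for A: 0.4·0.15246 = 0.0609839.
Normalizing constant: 0.4·0.15246 + 0.6·0.140374 = 0.145208.
P(A | observation) = 0.0609839 / 0.145208 = 0.419975.

0.420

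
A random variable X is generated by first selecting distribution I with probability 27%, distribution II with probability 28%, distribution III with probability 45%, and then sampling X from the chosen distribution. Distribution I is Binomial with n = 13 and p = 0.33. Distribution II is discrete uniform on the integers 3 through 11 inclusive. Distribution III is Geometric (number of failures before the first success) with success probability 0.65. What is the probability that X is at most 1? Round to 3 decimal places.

0.406

Conditional on each component, P(X ≤ 1): I: 0.0405863; II: 0; III: 0.8775.
By total probability, P(X ≤ 1) = 0.27·0.0405863 + 0.28·0 + 0.45·0.8775 = 0.405833.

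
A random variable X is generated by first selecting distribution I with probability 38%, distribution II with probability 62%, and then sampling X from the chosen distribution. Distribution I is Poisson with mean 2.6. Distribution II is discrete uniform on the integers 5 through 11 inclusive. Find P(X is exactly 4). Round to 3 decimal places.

Conditional on each component, P(X = 4): I: 0.141422; II: 0.
By total probability, P(X = 4) = 0.38·0.141422 + 0.62·0 = 0.0537403.

0.054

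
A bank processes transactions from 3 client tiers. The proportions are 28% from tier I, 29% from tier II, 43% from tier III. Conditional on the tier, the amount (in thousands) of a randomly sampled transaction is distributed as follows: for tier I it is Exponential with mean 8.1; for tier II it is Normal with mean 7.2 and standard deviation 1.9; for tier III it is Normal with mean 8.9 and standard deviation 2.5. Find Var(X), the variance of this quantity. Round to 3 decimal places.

Per component, I: μ=8.1, E[X²]=131.22; II: μ=7.2, E[X²]=55.45; III: μ=8.9, E[X²]=85.46.
E[X] = 0.28·8.1 + 0.29·7.2 + 0.43·8.9 = 8.183.
E[X²] = 0.28·131.22 + 0.29·55.45 + 0.43·85.46 = 89.5699.
Var(X) = E[X²] − (E[X])² = 89.5699 − 66.9615 = 22.6084.

22.608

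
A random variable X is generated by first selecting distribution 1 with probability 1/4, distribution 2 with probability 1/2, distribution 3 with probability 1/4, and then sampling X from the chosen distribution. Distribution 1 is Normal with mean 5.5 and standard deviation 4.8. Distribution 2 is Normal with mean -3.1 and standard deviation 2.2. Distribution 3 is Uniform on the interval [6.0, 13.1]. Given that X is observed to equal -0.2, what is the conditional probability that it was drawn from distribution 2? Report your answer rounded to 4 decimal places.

Likelihoods f(-0.2 | ·): 1: 0.0410636; 2: 0.0760627; 3: 0.
Posterior ∝ prior × likelihood. Numerator for 2: 0.5·0.0760627 = 0.0380313.
Normalizing constant: 0.25·0.0410636 + 0.5·0.0760627 + 0.25·0 = 0.0482972.
P(2 | observation) = 0.0380313 / 0.0482972 = 0.787443.

0.7874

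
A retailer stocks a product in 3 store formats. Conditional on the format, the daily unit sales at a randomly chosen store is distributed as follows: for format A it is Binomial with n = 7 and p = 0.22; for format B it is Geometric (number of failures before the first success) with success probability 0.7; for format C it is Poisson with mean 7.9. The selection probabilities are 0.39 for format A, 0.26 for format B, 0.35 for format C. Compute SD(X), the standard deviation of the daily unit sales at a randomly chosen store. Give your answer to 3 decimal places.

3.758

Per component, A: μ=1.54, E[X²]=3.5728; B: μ=0.428571, E[X²]=0.795918; C: μ=7.9, E[X²]=70.31.
E[X] = 0.39·1.54 + 0.26·0.428571 + 0.35·7.9 = 3.47703.
E[X²] = 0.39·3.5728 + 0.26·0.795918 + 0.35·70.31 = 26.2088.
Var(X) = E[X²] − (E[X])² = 26.2088 − 12.0897 = 14.1191.
SD(X) = √14.1191 = 3.75754.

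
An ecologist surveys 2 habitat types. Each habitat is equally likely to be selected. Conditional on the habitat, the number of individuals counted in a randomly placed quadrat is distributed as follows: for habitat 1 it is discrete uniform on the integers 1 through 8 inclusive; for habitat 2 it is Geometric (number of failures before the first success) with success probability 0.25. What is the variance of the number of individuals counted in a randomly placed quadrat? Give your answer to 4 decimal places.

Per component, 1: μ=4.5, E[X²]=25.5; 2: μ=3, E[X²]=21.
E[X] = 0.5·4.5 + 0.5·3 = 3.75.
E[X²] = 0.5·25.5 + 0.5·21 = 23.25.
Var(X) = E[X²] − (E[X])² = 23.25 − 14.0625 = 9.1875.

9.1875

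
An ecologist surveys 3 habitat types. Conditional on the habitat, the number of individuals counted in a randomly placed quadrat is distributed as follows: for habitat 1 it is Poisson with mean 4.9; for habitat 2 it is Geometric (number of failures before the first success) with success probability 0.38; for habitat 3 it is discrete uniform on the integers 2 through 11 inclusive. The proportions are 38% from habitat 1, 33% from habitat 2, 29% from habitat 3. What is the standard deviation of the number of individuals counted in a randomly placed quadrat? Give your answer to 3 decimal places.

Per component, 1: μ=4.9, E[X²]=28.91; 2: μ=1.63158, E[X²]=6.95568; 3: μ=6.5, E[X²]=50.5.
E[X] = 0.38·4.9 + 0.33·1.63158 + 0.29·6.5 = 4.28542.
E[X²] = 0.38·28.91 + 0.33·6.95568 + 0.29·50.5 = 27.9262.
Var(X) = E[X²] − (E[X])² = 27.9262 − 18.3648 = 9.56134.
SD(X) = √9.56134 = 3.09214.

3.092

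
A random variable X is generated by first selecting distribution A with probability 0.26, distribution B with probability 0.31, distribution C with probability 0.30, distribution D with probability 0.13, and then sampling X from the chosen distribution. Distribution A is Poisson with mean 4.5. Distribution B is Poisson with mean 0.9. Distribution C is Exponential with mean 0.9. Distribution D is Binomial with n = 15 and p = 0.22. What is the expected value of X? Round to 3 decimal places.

2.148

Component means — A: 4.5; B: 0.9; C: 0.9; D: 3.3.
E[X] = 0.26·4.5 + 0.31·0.9 + 0.3·0.9 + 0.13·3.3 = 2.148.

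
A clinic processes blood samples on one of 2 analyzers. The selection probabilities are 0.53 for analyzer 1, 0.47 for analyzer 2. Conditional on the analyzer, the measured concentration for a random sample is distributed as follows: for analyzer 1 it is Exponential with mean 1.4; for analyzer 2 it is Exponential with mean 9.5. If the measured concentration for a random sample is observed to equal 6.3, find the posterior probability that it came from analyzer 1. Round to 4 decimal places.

0.1416

Likelihoods f(6.3 | ·): 1: 0.007935; 2: 0.0542339.
Posterior ∝ prior × likelihood. Numerator for 1: 0.53·0.007935 = 0.00420555.
Normalizing constant: 0.53·0.007935 + 0.47·0.0542339 = 0.0296955.
P(1 | observation) = 0.00420555 / 0.0296955 = 0.141623.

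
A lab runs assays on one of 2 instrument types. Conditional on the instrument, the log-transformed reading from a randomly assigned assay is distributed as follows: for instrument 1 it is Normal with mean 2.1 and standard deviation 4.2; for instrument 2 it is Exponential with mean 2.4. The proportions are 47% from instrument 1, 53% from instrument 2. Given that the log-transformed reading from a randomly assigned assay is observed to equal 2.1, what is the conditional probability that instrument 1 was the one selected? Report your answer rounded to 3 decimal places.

Likelihoods f(2.1 | ·): 1: 0.0949863; 2: 0.173693.
Posterior ∝ prior × likelihood. Numerator for 1: 0.47·0.0949863 = 0.0446435.
Normalizing constant: 0.47·0.0949863 + 0.53·0.173693 = 0.136701.
P(1 | observation) = 0.0446435 / 0.136701 = 0.326579.

0.327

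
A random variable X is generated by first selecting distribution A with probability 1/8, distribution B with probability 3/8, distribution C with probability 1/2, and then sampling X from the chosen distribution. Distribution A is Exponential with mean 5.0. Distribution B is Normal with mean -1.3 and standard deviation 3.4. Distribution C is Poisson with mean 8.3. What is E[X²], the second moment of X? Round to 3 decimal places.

For each component E[X²] = Var + (mean)², giving A: 50; B: 13.25; C: 77.19.
Overall E[X²] = 0.125·50 + 0.375·13.25 + 0.5·77.19 = 49.8138.

49.814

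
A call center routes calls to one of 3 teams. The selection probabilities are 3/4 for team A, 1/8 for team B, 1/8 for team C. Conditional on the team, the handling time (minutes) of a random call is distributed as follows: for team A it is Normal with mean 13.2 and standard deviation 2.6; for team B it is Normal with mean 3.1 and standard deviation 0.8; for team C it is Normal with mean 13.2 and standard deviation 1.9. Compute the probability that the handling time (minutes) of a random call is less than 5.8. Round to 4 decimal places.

0.1266

Conditional on each team, P(X < 5.8): A: 0.00221254; B: 0.999631; C: 4.91527e-05.
By total probability, P(X < 5.8) = 0.75·0.00221254 + 0.125·0.999631 + 0.125·4.91527e-05 = 0.126619.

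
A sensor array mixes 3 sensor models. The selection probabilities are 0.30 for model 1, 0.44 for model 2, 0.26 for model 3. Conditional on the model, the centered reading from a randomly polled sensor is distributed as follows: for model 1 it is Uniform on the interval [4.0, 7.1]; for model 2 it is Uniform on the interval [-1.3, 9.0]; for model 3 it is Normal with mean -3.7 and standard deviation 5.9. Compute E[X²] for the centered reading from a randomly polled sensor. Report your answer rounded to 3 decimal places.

For each component E[X²] = Var + (mean)², giving 1: 31.6033; 2: 23.6633; 3: 48.5.
Overall E[X²] = 0.3·31.6033 + 0.44·23.6633 + 0.26·48.5 = 32.5029.

32.503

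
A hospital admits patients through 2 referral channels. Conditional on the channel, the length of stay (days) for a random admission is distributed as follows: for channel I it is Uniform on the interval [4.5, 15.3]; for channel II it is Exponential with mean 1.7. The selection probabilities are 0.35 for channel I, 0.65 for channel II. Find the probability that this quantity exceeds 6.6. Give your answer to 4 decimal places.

Conditional on each channel, P(X > 6.6): I: 0.805556; II: 0.0206023.
By total probability, P(X > 6.6) = 0.35·0.805556 + 0.65·0.0206023 = 0.295336.

0.2953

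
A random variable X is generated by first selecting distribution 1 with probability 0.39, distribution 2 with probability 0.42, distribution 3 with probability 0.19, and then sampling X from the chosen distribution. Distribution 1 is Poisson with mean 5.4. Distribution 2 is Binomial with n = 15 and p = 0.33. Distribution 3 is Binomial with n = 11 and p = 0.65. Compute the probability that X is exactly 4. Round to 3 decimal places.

0.153

Conditional on each component, P(X = 4): 1: 0.16002; 2: 0.197702; 3: 0.0379004.
By total probability, P(X = 4) = 0.39·0.16002 + 0.42·0.197702 + 0.19·0.0379004 = 0.152644.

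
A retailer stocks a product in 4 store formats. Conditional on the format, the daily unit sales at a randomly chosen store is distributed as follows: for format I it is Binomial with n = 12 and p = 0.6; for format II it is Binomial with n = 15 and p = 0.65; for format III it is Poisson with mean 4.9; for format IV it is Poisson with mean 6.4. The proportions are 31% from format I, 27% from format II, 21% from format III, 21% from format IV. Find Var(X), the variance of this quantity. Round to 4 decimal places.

Per component, I: μ=7.2, E[X²]=54.72; II: μ=9.75, E[X²]=98.475; III: μ=4.9, E[X²]=28.91; IV: μ=6.4, E[X²]=47.36.
E[X] = 0.31·7.2 + 0.27·9.75 + 0.21·4.9 + 0.21·6.4 = 7.2375.
E[X²] = 0.31·54.72 + 0.27·98.475 + 0.21·28.91 + 0.21·47.36 = 59.5681.
Var(X) = E[X²] − (E[X])² = 59.5681 − 52.3814 = 7.18674.

7.1867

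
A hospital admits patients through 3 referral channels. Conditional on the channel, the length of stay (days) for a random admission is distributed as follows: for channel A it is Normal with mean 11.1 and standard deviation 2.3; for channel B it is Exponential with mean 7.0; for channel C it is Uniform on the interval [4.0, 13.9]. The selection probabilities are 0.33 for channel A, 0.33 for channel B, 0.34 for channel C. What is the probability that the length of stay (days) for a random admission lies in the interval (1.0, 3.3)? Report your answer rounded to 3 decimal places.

0.080

Conditional on each channel, P(1.0 < X < 3.3): A: 0.00034217; B: 0.242768; C: 0.
By total probability, P(1.0 < X < 3.3) = 0.33·0.00034217 + 0.33·0.242768 + 0.34·0 = 0.0802263.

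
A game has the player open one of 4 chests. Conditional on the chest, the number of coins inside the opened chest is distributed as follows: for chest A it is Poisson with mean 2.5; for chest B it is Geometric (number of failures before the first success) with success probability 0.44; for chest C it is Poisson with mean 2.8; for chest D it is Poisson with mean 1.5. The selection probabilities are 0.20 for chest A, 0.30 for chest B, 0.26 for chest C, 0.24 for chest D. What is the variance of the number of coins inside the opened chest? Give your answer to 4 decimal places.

Per component, A: μ=2.5, E[X²]=8.75; B: μ=1.27273, E[X²]=4.5124; C: μ=2.8, E[X²]=10.64; D: μ=1.5, E[X²]=3.75.
E[X] = 0.2·2.5 + 0.3·1.27273 + 0.26·2.8 + 0.24·1.5 = 1.96982.
E[X²] = 0.2·8.75 + 0.3·4.5124 + 0.26·10.64 + 0.24·3.75 = 6.77012.
Var(X) = E[X²] − (E[X])² = 6.77012 − 3.88018 = 2.88994.

2.8899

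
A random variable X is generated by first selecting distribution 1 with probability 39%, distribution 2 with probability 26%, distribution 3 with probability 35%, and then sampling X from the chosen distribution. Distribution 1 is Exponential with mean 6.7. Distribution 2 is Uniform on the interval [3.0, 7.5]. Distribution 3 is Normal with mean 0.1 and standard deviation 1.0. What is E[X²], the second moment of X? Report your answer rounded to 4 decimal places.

For each component E[X²] = Var + (mean)², giving 1: 89.78; 2: 29.25; 3: 1.01.
Overall E[X²] = 0.39·89.78 + 0.26·29.25 + 0.35·1.01 = 42.9727.

42.9727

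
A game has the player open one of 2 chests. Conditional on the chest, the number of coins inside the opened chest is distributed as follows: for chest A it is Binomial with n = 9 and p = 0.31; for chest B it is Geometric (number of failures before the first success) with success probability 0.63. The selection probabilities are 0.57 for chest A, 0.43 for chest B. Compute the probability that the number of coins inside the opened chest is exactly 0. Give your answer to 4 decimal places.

0.2911

Conditional on each chest, P(X = 0): A: 0.0354521; B: 0.63.
By total probability, P(X = 0) = 0.57·0.0354521 + 0.43·0.63 = 0.291108.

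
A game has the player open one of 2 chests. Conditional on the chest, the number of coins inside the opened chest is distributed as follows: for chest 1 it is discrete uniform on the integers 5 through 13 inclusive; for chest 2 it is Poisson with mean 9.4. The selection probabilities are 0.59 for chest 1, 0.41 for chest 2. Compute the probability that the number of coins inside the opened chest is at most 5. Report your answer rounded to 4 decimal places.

Conditional on each chest, P(X ≤ 5): 1: 0.111111; 2: 0.0934707.
By total probability, P(X ≤ 5) = 0.59·0.111111 + 0.41·0.0934707 = 0.103879.

0.1039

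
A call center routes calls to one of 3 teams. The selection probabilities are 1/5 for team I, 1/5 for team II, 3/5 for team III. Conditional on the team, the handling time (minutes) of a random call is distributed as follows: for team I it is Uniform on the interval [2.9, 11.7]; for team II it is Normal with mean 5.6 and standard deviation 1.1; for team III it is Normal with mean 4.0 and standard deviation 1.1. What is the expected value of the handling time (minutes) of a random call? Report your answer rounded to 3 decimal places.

Component means — I: 7.3; II: 5.6; III: 4.
E[X] = 0.2·7.3 + 0.2·5.6 + 0.6·4 = 4.98.

4.980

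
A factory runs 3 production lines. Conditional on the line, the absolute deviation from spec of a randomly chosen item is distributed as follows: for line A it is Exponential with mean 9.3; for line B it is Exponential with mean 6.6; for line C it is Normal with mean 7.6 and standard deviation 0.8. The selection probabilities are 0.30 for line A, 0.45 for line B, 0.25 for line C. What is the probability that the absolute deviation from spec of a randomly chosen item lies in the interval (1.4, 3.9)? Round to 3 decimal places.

Conditional on each line, P(1.4 < X < 3.9): A: 0.202774; B: 0.255043; C: 1.87299e-06.
By total probability, P(1.4 < X < 3.9) = 0.3·0.202774 + 0.45·0.255043 + 0.25·1.87299e-06 = 0.175602.

0.176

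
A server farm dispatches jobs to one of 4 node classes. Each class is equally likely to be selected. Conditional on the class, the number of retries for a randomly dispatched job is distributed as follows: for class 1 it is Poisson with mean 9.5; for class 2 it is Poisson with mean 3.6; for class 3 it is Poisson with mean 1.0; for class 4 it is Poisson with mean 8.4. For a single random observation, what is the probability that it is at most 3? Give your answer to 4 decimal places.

Conditional on each class, P(X ≤ 3): 1: 0.0148596; 2: 0.515216; 3: 0.981012; 4: 0.0322604.
By total probability, P(X ≤ 3) = 0.25·0.0148596 + 0.25·0.515216 + 0.25·0.981012 + 0.25·0.0322604 = 0.385837.

0.3858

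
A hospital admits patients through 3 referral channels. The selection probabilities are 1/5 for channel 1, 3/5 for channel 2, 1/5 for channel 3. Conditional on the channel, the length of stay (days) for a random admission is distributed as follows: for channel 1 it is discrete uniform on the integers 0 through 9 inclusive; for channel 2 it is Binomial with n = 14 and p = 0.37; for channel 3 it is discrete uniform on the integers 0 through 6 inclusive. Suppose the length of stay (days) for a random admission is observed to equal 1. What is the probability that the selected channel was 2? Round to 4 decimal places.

Likelihoods P(X=1 | ·): 1: 0.1; 2: 0.0127572; 3: 0.142857.
Posterior ∝ prior × likelihood. Numerator for 2: 0.6·0.0127572 = 0.00765435.
Normalizing constant: 0.2·0.1 + 0.6·0.0127572 + 0.2·0.142857 = 0.0562258.
P(2 | observation) = 0.00765435 / 0.0562258 = 0.136136.

0.1361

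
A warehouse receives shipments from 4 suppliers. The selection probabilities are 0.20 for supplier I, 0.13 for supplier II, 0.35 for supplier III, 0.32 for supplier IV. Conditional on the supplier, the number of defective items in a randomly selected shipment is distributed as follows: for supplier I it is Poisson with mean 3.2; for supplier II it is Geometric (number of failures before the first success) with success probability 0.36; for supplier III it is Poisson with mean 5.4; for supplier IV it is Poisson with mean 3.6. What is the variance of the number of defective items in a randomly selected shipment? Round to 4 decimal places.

5.8236

Per component, I: μ=3.2, E[X²]=13.44; II: μ=1.77778, E[X²]=8.09877; III: μ=5.4, E[X²]=34.56; IV: μ=3.6, E[X²]=16.56.
E[X] = 0.2·3.2 + 0.13·1.77778 + 0.35·5.4 + 0.32·3.6 = 3.91311.
E[X²] = 0.2·13.44 + 0.13·8.09877 + 0.35·34.56 + 0.32·16.56 = 21.136.
Var(X) = E[X²] − (E[X])² = 21.136 − 15.3124 = 5.8236.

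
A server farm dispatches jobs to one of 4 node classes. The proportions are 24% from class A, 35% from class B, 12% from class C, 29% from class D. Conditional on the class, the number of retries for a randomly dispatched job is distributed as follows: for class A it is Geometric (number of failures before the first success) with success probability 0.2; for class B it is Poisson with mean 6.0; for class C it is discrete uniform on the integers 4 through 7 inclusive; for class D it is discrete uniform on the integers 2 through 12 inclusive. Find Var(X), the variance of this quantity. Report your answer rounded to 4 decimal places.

11.1675

Per component, A: μ=4, E[X²]=36; B: μ=6, E[X²]=42; C: μ=5.5, E[X²]=31.5; D: μ=7, E[X²]=59.
E[X] = 0.24·4 + 0.35·6 + 0.12·5.5 + 0.29·7 = 5.75.
E[X²] = 0.24·36 + 0.35·42 + 0.12·31.5 + 0.29·59 = 44.23.
Var(X) = E[X²] − (E[X])² = 44.23 − 33.0625 = 11.1675.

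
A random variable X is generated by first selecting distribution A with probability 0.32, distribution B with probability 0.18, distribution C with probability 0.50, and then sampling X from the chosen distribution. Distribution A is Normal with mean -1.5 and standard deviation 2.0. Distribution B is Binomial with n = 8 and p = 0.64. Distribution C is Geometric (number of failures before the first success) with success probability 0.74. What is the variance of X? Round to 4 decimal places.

Per component, A: μ=-1.5, E[X²]=6.25; B: μ=5.12, E[X²]=28.0576; C: μ=0.351351, E[X²]=0.598247.
E[X] = 0.32·-1.5 + 0.18·5.12 + 0.5·0.351351 = 0.617276.
E[X²] = 0.32·6.25 + 0.18·28.0576 + 0.5·0.598247 = 7.34949.
Var(X) = E[X²] − (E[X])² = 7.34949 − 0.381029 = 6.96846.

6.9685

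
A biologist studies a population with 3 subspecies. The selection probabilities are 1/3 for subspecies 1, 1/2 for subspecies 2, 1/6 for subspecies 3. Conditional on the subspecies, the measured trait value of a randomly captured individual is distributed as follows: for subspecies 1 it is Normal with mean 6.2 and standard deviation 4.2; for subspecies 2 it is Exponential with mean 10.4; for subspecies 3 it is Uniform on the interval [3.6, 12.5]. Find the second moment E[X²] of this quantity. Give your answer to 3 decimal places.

138.754

For each component E[X²] = Var + (mean)², giving 1: 56.08; 2: 216.32; 3: 71.4033.
Overall E[X²] = 0.333333·56.08 + 0.5·216.32 + 0.166667·71.4033 = 138.754.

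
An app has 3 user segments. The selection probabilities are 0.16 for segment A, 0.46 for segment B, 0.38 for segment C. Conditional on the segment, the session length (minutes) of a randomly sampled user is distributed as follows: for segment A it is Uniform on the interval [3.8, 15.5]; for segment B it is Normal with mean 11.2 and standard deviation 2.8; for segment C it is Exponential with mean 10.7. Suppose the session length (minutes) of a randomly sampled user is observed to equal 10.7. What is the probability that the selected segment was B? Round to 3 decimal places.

Likelihoods f(10.7 | ·): A: 0.0854701; B: 0.140226; C: 0.0343813.
Posterior ∝ prior × likelihood. Numerator for B: 0.46·0.140226 = 0.0645038.
Normalizing constant: 0.16·0.0854701 + 0.46·0.140226 + 0.38·0.0343813 = 0.0912439.
P(B | observation) = 0.0645038 / 0.0912439 = 0.706938.

0.707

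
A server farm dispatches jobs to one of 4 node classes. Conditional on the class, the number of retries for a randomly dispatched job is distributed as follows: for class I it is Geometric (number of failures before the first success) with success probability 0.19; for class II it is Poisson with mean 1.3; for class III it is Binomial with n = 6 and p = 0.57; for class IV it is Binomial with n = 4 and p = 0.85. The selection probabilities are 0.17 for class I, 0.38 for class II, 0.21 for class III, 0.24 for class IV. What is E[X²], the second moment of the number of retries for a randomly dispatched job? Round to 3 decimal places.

13.702

For each component E[X²] = Var + (mean)², giving I: 40.6122; II: 2.99; III: 13.167; IV: 12.07.
Overall E[X²] = 0.17·40.6122 + 0.38·2.99 + 0.21·13.167 + 0.24·12.07 = 13.7021.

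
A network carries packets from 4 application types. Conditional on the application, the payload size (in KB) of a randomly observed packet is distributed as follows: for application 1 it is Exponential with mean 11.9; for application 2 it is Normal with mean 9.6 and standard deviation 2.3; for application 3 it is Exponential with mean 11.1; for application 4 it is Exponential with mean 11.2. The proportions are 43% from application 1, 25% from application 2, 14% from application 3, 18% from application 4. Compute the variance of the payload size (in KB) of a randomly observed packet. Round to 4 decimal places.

102.8827

Per component, 1: μ=11.9, E[X²]=283.22; 2: μ=9.6, E[X²]=97.45; 3: μ=11.1, E[X²]=246.42; 4: μ=11.2, E[X²]=250.88.
E[X] = 0.43·11.9 + 0.25·9.6 + 0.14·11.1 + 0.18·11.2 = 11.087.
E[X²] = 0.43·283.22 + 0.25·97.45 + 0.14·246.42 + 0.18·250.88 = 225.804.
Var(X) = E[X²] − (E[X])² = 225.804 − 122.922 = 102.883.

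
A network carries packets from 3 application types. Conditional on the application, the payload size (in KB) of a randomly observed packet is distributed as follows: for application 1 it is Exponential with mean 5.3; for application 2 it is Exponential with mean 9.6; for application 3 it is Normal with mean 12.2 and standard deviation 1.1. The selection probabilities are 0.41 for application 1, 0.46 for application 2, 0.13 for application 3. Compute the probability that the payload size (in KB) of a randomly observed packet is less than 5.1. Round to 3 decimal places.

0.443

Conditional on each application, P(X < 5.1): 1: 0.617973; 2: 0.41213; 3: 5.42721e-11.
By total probability, P(X < 5.1) = 0.41·0.617973 + 0.46·0.41213 + 0.13·5.42721e-11 = 0.442949.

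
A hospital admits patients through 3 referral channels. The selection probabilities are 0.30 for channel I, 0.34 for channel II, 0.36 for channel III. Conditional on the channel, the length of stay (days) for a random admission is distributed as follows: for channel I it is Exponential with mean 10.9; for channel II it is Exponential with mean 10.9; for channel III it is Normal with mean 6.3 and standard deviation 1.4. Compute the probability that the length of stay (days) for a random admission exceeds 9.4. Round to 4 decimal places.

0.2750

Conditional on each channel, P(X > 9.4): I: 0.422154; II: 0.422154; III: 0.0134046.
By total probability, P(X > 9.4) = 0.3·0.422154 + 0.34·0.422154 + 0.36·0.0134046 = 0.275004.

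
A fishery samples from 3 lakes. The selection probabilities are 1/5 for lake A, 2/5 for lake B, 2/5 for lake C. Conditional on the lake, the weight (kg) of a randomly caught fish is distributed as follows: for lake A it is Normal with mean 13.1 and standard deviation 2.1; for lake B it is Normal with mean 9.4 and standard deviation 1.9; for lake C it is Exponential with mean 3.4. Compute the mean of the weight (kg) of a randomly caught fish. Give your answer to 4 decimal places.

Component means — A: 13.1; B: 9.4; C: 3.4.
E[X] = 0.2·13.1 + 0.4·9.4 + 0.4·3.4 = 7.74.

7.7400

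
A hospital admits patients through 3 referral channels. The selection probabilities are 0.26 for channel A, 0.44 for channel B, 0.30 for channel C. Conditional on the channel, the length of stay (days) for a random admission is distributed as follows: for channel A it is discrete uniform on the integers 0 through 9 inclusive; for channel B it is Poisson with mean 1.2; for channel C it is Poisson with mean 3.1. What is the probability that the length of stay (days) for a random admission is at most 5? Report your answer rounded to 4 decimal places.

Conditional on each channel, P(X ≤ 5): A: 0.6; B: 0.9985; C: 0.905666.
By total probability, P(X ≤ 5) = 0.26·0.6 + 0.44·0.9985 + 0.3·0.905666 = 0.86704.

0.8670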